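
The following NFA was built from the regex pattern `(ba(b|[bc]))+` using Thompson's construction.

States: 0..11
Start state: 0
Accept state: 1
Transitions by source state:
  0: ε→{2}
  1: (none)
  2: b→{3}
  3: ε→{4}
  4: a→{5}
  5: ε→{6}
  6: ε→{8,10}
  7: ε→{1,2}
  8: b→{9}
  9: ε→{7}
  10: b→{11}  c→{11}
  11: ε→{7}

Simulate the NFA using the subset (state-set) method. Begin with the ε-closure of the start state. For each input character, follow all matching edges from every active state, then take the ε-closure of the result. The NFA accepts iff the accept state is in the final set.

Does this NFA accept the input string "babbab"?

initial (ε-close {0}): {0,2}
'b' @ 1: {3,4}
'a' @ 2: {5,6,8,10}
'b' @ 3: {1,2,7,9,11}  (accept∈set)
'b' @ 4: {3,4}
'a' @ 5: {5,6,8,10}
'b' @ 6: {1,2,7,9,11}  (accept∈set)
end set {1,2,7,9,11} — state 1 in

Answer: ACCEPT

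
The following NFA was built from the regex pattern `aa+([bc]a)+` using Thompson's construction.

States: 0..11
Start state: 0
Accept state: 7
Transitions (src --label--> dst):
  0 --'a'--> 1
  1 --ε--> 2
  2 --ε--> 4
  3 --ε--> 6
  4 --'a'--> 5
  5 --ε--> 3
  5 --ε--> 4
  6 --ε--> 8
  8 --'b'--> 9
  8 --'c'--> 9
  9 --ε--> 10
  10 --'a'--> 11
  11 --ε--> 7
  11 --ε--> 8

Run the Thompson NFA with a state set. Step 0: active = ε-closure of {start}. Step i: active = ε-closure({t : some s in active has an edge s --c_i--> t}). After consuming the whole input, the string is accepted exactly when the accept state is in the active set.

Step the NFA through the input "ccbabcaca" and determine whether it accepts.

initial (ε-close {0}): {0}
'c' @ 1: {}  — no active states
rest 'cbabcaca' ignored (set empty)
end set {} — state 7 not in

Answer: REJECT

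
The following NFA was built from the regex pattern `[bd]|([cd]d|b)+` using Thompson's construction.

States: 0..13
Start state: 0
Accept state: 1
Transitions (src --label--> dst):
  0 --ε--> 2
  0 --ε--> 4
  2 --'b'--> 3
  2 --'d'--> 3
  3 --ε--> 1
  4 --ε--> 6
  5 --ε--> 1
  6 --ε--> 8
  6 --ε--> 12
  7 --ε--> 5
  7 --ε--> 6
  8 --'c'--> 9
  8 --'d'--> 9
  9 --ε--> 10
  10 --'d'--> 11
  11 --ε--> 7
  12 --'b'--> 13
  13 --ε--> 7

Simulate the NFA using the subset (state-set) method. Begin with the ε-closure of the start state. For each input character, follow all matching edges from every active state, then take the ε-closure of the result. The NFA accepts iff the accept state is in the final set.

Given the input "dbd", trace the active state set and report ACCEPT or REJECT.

S₀ = ε-closure({0}) = {0,2,4,6,8,12}
'd' @ 1: {1,3,9,10}  ✓accept
'b' @ 2: {}  — state set empty
rest 'd' ignored (set empty)
after full input: {}  (accept=1 not in)

Answer: REJECT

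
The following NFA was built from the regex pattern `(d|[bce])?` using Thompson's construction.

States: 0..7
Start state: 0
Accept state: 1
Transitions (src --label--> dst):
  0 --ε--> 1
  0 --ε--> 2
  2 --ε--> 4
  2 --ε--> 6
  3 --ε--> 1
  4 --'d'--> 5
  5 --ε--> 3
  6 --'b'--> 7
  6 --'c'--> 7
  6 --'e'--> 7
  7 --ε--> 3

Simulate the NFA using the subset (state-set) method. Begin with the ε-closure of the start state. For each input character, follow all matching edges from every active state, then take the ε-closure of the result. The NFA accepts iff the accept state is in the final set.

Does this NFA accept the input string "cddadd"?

S₀ = ε-closure({0}) = {0,1,2,4,6}
'c' @ 1: {1,3,7}  ✓accept
'd' @ 2: {}  — state set empty
rest 'dadd' ignored (set empty)
end set {} — state 1 not in

Answer: REJECT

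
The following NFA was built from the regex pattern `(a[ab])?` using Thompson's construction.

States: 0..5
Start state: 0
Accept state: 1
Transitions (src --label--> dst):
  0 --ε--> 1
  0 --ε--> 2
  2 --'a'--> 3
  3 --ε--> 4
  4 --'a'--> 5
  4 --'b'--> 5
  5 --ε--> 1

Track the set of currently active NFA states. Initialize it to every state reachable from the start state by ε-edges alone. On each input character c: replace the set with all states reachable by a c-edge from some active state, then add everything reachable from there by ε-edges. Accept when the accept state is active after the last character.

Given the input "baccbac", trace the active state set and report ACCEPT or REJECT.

Answer: REJECT

Trace:
S₀ = ε-closure({0}) = {0,1,2}
'b' @ 1: {}  — no active states
rest 'accbac' ignored (set empty)
after full input: {}  (accept=1 not in)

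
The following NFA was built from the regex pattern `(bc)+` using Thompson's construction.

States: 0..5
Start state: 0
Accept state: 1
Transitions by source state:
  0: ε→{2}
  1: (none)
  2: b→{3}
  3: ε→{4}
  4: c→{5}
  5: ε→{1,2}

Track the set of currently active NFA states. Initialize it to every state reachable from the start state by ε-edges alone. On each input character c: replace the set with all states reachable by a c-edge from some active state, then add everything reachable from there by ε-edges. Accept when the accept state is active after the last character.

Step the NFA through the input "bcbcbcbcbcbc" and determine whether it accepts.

S₀ = ε-closure({0}) = {0,2}
'b' @ 1: {3,4}
'c' @ 2: {1,2,5}  (accept∈set)
'b' @ 3: {3,4}
'c' @ 4: {1,2,5}  (accept∈set)
'b' @ 5: {3,4}
'c' @ 6: {1,2,5}  (accept∈set)
'b' @ 7: {3,4}
'c' @ 8: {1,2,5}  (accept∈set)
'b' @ 9: {3,4}
'c' @ 10: {1,2,5}  (accept∈set)
'b' @ 11: {3,4}
'c' @ 12: {1,2,5}  (accept∈set)
after full input: {1,2,5}  (accept=1 in)

Answer: ACCEPT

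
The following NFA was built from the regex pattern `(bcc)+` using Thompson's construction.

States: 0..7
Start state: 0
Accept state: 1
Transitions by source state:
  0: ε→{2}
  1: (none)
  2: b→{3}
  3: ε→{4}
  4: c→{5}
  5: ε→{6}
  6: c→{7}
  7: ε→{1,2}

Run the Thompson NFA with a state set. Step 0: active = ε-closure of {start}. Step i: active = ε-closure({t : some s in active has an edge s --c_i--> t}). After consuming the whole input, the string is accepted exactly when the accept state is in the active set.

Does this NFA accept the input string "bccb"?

initial (ε-close {0}): {0,2}
'b' @ 1: {3,4}
'c' @ 2: {5,6}
'c' @ 3: {1,2,7}  ✓accept
'b' @ 4: {3,4}
end set {3,4} — state 1 not in

Answer: REJECT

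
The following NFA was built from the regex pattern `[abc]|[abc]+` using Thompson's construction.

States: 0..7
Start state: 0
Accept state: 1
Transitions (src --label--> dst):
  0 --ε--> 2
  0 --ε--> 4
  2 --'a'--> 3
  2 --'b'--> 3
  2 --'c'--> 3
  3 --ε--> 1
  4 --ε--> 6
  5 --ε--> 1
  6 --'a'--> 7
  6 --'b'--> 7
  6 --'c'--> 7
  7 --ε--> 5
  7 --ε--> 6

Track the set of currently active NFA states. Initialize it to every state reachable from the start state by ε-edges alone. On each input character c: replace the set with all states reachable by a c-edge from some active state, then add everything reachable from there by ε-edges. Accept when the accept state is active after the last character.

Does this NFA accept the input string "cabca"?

Answer: ACCEPT

Trace:
S₀ = ε-closure({0}) = {0,2,4,6}
'c' @ 1: {1,3,5,6,7}  (accept∈set)
'a' @ 2: {1,5,6,7}  (accept∈set)
'b' @ 3: {1,5,6,7}  (accept∈set)
'c' @ 4: {1,5,6,7}  (accept∈set)
'a' @ 5: {1,5,6,7}  (accept∈set)
final: {1,5,6,7}; accept 1 in set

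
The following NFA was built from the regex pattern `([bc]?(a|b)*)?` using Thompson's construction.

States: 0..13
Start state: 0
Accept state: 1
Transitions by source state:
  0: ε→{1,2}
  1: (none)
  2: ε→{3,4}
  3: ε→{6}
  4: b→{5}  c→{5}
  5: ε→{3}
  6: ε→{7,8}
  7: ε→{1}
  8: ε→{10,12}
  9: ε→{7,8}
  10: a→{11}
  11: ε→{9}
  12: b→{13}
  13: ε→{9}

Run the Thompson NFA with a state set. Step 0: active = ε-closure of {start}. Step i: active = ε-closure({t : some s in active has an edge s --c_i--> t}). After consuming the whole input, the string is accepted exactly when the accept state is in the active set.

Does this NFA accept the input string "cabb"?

S₀ = ε-closure({0}) = {0,1,2,3,4,6,7,8,10,12}
'c' @ 1: {1,3,5,6,7,8,10,12}  (accept∈set)
'a' @ 2: {1,7,8,9,10,11,12}  (accept∈set)
'b' @ 3: {1,7,8,9,10,12,13}  (accept∈set)
'b' @ 4: {1,7,8,9,10,12,13}  (accept∈set)
final: {1,7,8,9,10,12,13}; accept 1 in set

Answer: ACCEPT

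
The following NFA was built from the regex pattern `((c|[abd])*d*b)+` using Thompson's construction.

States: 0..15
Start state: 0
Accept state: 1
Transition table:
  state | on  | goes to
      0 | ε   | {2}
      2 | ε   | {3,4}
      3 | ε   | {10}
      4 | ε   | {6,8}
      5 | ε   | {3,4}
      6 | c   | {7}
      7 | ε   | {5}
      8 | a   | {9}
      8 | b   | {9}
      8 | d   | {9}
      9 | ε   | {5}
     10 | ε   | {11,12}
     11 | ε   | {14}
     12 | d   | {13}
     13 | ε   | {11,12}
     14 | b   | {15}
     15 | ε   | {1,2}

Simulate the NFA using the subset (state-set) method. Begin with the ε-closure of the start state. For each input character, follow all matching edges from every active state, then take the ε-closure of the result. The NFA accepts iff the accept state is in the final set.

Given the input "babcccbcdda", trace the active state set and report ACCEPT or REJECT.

S₀ = ε-closure({0}) = {0,2,3,4,6,8,10,11,12,14}
'b' @ 1: {1,2,3,4,5,6,8,9,10,11,12,14,15}  ✓accept
'a' @ 2: {3,4,5,6,8,9,10,11,12,14}
'b' @ 3: {1,2,3,4,5,6,8,9,10,11,12,14,15}  ✓accept
'c' @ 4: {3,4,5,6,7,8,10,11,12,14}
'c' @ 5: {3,4,5,6,7,8,10,11,12,14}
'c' @ 6: {3,4,5,6,7,8,10,11,12,14}
'b' @ 7: {1,2,3,4,5,6,8,9,10,11,12,14,15}  ✓accept
'c' @ 8: {3,4,5,6,7,8,10,11,12,14}
'd' @ 9: {3,4,5,6,8,9,10,11,12,13,14}
'd' @ 10: {3,4,5,6,8,9,10,11,12,13,14}
'a' @ 11: {3,4,5,6,8,9,10,11,12,14}
final: {3,4,5,6,8,9,10,11,12,14}; accept 1 not in set

Answer: REJECT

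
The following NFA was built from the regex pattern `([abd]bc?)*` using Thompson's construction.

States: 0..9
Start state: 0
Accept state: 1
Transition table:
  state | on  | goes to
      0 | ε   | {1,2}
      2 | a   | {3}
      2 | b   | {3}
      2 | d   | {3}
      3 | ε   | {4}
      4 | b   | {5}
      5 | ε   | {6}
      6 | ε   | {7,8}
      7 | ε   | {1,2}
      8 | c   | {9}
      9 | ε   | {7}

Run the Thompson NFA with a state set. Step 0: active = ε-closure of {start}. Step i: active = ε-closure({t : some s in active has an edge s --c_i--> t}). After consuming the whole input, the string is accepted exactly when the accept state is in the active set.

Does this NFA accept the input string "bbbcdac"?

Answer: REJECT

Derivation:
S₀ = ε-closure({0}) = {0,1,2}
'b' @ 1: {3,4}
'b' @ 2: {1,2,5,6,7,8}  [accepting]
'b' @ 3: {3,4}
'c' @ 4: {}  — state set empty
rest 'dac' ignored (set empty)
final: {}; accept 1 not in set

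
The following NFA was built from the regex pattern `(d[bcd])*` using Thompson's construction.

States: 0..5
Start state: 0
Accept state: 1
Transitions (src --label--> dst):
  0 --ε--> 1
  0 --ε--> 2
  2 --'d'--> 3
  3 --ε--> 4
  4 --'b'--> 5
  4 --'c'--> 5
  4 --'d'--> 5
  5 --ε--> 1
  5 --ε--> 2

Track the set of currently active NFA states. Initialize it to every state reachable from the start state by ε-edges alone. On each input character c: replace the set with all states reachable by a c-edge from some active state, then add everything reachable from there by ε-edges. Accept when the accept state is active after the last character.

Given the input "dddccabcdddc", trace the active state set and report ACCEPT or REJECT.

Answer: REJECT

Steps:
initial (ε-close {0}): {0,1,2}
'd' @ 1: {3,4}
'd' @ 2: {1,2,5}  ✓accept
'd' @ 3: {3,4}
'c' @ 4: {1,2,5}  ✓accept
'c' @ 5: {}  — no active states
rest 'abcdddc' ignored (set empty)
end set {} — state 1 not in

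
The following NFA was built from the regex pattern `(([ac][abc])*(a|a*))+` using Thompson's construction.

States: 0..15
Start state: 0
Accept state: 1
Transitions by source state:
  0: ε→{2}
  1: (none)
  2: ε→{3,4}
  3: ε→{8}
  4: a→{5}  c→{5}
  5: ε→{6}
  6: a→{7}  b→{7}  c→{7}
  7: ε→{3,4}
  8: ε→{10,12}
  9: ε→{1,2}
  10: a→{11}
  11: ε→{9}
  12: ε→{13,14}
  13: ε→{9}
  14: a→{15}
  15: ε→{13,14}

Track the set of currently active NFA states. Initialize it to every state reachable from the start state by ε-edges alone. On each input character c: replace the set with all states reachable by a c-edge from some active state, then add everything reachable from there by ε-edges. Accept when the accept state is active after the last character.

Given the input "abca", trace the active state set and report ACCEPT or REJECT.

S₀ = ε-closure({0}) = {0,1,2,3,4,8,9,10,12,13,14}
'a' @ 1: {1,2,3,4,5,6,8,9,10,11,12,13,14,15}  (accept∈set)
'b' @ 2: {1,2,3,4,7,8,9,10,12,13,14}  (accept∈set)
'c' @ 3: {5,6}
'a' @ 4: {1,2,3,4,7,8,9,10,12,13,14}  (accept∈set)
end set {1,2,3,4,7,8,9,10,12,13,14} — state 1 in

Answer: ACCEPT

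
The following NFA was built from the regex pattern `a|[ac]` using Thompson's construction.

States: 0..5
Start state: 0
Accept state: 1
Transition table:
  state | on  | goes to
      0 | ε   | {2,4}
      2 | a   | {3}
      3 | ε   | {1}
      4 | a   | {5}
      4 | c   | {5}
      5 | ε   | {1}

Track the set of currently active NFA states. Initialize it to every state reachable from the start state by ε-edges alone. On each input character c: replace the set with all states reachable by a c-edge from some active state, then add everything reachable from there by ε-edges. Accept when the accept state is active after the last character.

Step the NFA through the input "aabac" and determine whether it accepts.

Answer: REJECT

Derivation:
start: ε-closure({0}) = {0,2,4}
'a' @ 1: {1,3,5}  ✓accept
'a' @ 2: {}  — state set empty
rest 'bac' ignored (set empty)
end set {} — state 1 not in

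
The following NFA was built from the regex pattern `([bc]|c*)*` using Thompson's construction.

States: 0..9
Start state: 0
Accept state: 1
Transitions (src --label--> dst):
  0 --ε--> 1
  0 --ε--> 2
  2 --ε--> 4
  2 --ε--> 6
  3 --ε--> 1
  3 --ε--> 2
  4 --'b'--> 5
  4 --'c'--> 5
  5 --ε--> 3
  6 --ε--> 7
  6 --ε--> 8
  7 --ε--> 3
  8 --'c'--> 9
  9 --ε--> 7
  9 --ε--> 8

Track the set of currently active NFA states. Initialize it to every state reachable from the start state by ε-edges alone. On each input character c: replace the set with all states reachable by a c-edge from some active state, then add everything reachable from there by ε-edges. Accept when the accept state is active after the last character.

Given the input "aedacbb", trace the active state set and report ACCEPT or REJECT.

S₀ = ε-closure({0}) = {0,1,2,3,4,6,7,8}
'a' @ 1: {}  — no active states
rest 'edacbb' ignored (set empty)
final: {}; accept 1 not in set

Answer: REJECT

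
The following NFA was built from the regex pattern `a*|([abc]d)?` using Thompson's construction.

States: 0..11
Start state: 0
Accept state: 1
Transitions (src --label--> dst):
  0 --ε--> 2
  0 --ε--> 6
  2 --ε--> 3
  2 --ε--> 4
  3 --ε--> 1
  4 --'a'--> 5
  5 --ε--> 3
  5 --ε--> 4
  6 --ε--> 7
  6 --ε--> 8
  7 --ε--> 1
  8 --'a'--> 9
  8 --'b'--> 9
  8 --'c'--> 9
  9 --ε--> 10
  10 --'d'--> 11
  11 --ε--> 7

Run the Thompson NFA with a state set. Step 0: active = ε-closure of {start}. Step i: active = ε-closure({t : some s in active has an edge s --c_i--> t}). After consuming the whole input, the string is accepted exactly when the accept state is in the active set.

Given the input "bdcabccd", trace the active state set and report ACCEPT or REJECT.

initial (ε-close {0}): {0,1,2,3,4,6,7,8}
'b' @ 1: {9,10}
'd' @ 2: {1,7,11}  (accept∈set)
'c' @ 3: {}  — dead — no transitions
rest 'abccd' ignored (set empty)
final: {}; accept 1 not in set

Answer: REJECT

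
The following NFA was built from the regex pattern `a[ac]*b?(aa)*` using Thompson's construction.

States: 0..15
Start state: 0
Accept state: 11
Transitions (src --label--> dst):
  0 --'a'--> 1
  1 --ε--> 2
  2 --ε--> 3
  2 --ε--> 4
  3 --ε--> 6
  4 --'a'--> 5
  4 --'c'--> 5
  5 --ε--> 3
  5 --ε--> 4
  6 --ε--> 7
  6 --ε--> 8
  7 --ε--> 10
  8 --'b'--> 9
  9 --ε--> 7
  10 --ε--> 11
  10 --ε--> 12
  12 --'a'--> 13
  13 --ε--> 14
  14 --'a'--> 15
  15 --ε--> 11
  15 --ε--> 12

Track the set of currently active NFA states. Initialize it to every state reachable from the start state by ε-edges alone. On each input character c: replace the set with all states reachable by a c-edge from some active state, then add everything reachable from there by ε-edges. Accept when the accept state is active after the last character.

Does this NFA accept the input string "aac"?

initial (ε-close {0}): {0}
'a' @ 1: {1,2,3,4,6,7,8,10,11,12}  (accept∈set)
'a' @ 2: {3,4,5,6,7,8,10,11,12,13,14}  (accept∈set)
'c' @ 3: {3,4,5,6,7,8,10,11,12}  (accept∈set)
after full input: {3,4,5,6,7,8,10,11,12}  (accept=11 in)

Answer: ACCEPT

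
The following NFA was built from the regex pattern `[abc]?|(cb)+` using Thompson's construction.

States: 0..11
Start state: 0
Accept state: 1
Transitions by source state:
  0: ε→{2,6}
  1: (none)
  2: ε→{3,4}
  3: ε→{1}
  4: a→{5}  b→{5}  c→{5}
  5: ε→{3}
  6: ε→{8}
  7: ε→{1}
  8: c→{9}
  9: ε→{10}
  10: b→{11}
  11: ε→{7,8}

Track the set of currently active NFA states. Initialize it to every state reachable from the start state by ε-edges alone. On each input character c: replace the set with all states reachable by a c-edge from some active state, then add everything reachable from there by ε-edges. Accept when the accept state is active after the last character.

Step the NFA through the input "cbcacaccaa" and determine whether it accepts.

start: ε-closure({0}) = {0,1,2,3,4,6,8}
'c' @ 1: {1,3,5,9,10}  ✓accept
'b' @ 2: {1,7,8,11}  ✓accept
'c' @ 3: {9,10}
'a' @ 4: {}  — no active states
rest 'caccaa' ignored (set empty)
after full input: {}  (accept=1 not in)

Answer: REJECT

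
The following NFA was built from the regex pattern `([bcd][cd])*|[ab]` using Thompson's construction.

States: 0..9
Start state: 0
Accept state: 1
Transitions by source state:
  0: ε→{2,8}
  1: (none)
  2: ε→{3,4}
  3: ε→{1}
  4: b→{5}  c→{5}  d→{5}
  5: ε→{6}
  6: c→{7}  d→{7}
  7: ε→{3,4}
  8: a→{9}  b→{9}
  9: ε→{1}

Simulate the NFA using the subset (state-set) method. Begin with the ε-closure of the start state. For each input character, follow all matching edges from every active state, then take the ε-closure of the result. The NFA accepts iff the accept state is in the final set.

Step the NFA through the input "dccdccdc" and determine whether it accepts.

start: ε-closure({0}) = {0,1,2,3,4,8}
'd' @ 1: {5,6}
'c' @ 2: {1,3,4,7}  (accept∈set)
'c' @ 3: {5,6}
'd' @ 4: {1,3,4,7}  (accept∈set)
'c' @ 5: {5,6}
'c' @ 6: {1,3,4,7}  (accept∈set)
'd' @ 7: {5,6}
'c' @ 8: {1,3,4,7}  (accept∈set)
end set {1,3,4,7} — state 1 in

Answer: ACCEPT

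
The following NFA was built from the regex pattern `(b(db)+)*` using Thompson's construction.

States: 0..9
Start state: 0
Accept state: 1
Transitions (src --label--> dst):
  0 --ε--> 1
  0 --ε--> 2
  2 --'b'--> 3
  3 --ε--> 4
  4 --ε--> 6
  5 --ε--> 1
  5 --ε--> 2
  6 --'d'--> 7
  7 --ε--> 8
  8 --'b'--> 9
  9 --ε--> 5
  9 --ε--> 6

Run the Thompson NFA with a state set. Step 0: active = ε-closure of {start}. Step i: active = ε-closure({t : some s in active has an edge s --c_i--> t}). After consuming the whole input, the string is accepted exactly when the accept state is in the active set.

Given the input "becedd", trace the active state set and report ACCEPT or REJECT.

start: ε-closure({0}) = {0,1,2}
'b' @ 1: {3,4,6}
'e' @ 2: {}  — state set empty
rest 'cedd' ignored (set empty)
after full input: {}  (accept=1 not in)

Answer: REJECT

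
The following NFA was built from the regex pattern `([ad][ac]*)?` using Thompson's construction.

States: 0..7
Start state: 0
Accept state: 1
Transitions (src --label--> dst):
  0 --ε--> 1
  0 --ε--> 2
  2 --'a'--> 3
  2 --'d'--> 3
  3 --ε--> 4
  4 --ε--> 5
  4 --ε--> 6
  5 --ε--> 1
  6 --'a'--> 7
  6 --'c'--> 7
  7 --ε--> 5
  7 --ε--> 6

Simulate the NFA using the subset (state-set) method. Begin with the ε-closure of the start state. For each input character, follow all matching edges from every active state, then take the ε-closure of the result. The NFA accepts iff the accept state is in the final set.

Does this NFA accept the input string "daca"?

start: ε-closure({0}) = {0,1,2}
'd' @ 1: {1,3,4,5,6}  (accept∈set)
'a' @ 2: {1,5,6,7}  (accept∈set)
'c' @ 3: {1,5,6,7}  (accept∈set)
'a' @ 4: {1,5,6,7}  (accept∈set)
after full input: {1,5,6,7}  (accept=1 in)

Answer: ACCEPT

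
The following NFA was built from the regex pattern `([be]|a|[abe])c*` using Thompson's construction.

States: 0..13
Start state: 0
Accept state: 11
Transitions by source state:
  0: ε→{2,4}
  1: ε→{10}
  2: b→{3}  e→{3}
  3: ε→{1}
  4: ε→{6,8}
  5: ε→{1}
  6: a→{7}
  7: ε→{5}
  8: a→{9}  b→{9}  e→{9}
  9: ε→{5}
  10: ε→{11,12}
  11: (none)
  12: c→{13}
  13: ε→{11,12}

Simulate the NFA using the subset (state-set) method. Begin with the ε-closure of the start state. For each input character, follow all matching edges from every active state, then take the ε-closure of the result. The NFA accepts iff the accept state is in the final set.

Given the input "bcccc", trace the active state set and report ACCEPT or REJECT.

start: ε-closure({0}) = {0,2,4,6,8}
'b' @ 1: {1,3,5,9,10,11,12}  (accept∈set)
'c' @ 2: {11,12,13}  (accept∈set)
'c' @ 3: {11,12,13}  (accept∈set)
'c' @ 4: {11,12,13}  (accept∈set)
'c' @ 5: {11,12,13}  (accept∈set)
after full input: {11,12,13}  (accept=11 in)

Answer: ACCEPT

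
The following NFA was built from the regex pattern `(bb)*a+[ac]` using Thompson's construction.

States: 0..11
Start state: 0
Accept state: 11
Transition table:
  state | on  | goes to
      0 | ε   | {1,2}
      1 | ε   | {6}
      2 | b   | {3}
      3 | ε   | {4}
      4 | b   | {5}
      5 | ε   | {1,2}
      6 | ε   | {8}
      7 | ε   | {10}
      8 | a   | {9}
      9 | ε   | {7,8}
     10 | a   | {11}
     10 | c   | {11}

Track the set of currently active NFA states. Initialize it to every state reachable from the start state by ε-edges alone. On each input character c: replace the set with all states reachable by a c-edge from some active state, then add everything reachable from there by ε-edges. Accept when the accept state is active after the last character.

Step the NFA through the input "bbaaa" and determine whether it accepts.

S₀ = ε-closure({0}) = {0,1,2,6,8}
'b' @ 1: {3,4}
'b' @ 2: {1,2,5,6,8}
'a' @ 3: {7,8,9,10}
'a' @ 4: {7,8,9,10,11}  (accept∈set)
'a' @ 5: {7,8,9,10,11}  (accept∈set)
final: {7,8,9,10,11}; accept 11 in set

Answer: ACCEPT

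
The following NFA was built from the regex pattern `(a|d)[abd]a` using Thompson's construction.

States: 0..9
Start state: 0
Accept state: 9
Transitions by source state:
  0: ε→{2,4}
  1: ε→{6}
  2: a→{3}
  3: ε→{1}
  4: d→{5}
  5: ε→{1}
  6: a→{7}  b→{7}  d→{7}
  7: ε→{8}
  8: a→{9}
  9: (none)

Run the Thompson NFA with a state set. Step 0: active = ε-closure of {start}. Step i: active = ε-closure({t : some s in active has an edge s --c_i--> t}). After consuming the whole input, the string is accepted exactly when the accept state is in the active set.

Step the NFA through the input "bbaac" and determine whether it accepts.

initial (ε-close {0}): {0,2,4}
'b' @ 1: {}  — no active states
rest 'baac' ignored (set empty)
end set {} — state 9 not in

Answer: REJECT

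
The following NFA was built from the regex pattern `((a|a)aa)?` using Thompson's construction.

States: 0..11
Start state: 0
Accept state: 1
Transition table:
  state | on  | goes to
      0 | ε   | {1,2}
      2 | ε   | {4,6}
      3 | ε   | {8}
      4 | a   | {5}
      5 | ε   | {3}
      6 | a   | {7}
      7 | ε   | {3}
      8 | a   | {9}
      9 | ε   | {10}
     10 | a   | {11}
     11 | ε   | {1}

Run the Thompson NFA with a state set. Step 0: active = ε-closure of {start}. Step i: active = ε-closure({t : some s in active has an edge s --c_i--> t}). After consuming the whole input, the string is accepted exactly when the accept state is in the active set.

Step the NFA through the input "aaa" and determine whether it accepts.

Answer: ACCEPT

Steps:
S₀ = ε-closure({0}) = {0,1,2,4,6}
'a' @ 1: {3,5,7,8}
'a' @ 2: {9,10}
'a' @ 3: {1,11}  [accepting]
after full input: {1,11}  (accept=1 in)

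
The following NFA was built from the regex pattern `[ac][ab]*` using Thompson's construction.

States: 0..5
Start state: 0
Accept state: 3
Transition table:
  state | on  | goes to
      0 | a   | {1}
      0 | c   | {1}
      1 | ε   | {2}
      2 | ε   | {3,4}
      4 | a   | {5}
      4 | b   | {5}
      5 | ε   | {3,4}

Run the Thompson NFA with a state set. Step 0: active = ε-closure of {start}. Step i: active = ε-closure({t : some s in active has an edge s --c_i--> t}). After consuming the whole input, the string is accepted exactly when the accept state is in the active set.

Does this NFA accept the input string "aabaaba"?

Answer: ACCEPT

Derivation:
initial (ε-close {0}): {0}
'a' @ 1: {1,2,3,4}  [accepting]
'a' @ 2: {3,4,5}  [accepting]
'b' @ 3: {3,4,5}  [accepting]
'a' @ 4: {3,4,5}  [accepting]
'a' @ 5: {3,4,5}  [accepting]
'b' @ 6: {3,4,5}  [accepting]
'a' @ 7: {3,4,5}  [accepting]
after full input: {3,4,5}  (accept=3 in)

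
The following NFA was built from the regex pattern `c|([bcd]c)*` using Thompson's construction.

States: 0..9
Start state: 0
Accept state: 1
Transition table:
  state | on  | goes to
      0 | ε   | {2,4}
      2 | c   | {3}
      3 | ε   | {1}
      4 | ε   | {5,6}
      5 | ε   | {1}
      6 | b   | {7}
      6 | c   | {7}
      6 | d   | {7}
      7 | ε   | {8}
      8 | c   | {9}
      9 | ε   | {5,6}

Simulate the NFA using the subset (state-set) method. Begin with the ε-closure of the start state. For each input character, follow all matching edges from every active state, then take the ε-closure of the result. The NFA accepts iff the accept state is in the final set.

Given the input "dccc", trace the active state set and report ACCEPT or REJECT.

Answer: ACCEPT

Derivation:
S₀ = ε-closure({0}) = {0,1,2,4,5,6}
'd' @ 1: {7,8}
'c' @ 2: {1,5,6,9}  [accepting]
'c' @ 3: {7,8}
'c' @ 4: {1,5,6,9}  [accepting]
end set {1,5,6,9} — state 1 in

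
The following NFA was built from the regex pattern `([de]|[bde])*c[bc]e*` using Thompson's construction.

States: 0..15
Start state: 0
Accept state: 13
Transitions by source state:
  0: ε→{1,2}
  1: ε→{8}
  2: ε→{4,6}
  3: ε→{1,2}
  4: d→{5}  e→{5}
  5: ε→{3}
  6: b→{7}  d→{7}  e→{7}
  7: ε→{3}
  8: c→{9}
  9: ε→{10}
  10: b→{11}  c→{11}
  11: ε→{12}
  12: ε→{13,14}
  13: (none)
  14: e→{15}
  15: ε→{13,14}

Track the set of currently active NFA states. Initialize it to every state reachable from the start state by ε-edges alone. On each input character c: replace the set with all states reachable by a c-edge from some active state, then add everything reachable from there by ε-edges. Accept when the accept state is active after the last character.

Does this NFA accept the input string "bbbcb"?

Answer: ACCEPT

Trace:
start: ε-closure({0}) = {0,1,2,4,6,8}
'b' @ 1: {1,2,3,4,6,7,8}
'b' @ 2: {1,2,3,4,6,7,8}
'b' @ 3: {1,2,3,4,6,7,8}
'c' @ 4: {9,10}
'b' @ 5: {11,12,13,14}  [accepting]
final: {11,12,13,14}; accept 13 in set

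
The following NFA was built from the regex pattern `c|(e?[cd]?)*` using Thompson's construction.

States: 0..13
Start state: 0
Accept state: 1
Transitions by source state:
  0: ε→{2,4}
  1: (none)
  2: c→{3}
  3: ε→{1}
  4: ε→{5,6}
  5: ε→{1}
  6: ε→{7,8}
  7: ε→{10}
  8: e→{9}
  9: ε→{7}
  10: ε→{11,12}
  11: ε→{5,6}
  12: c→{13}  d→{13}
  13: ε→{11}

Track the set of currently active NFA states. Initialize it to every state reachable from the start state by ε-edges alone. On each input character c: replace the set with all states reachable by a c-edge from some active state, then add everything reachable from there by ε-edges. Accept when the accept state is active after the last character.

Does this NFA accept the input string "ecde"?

Answer: ACCEPT

Steps:
initial (ε-close {0}): {0,1,2,4,5,6,7,8,10,11,12}
'e' @ 1: {1,5,6,7,8,9,10,11,12}  ✓accept
'c' @ 2: {1,5,6,7,8,10,11,12,13}  ✓accept
'd' @ 3: {1,5,6,7,8,10,11,12,13}  ✓accept
'e' @ 4: {1,5,6,7,8,9,10,11,12}  ✓accept
end set {1,5,6,7,8,9,10,11,12} — state 1 in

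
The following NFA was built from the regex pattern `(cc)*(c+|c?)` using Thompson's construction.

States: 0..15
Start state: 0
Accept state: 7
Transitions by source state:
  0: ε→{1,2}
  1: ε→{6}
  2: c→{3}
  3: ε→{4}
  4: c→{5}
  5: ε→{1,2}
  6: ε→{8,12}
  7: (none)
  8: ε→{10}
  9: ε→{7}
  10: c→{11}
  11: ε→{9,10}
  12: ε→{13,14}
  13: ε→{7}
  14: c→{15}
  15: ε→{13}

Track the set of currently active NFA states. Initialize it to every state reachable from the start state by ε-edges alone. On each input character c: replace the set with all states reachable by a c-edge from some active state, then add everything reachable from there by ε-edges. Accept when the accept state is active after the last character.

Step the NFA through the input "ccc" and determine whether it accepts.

Answer: ACCEPT

Derivation:
start: ε-closure({0}) = {0,1,2,6,7,8,10,12,13,14}
'c' @ 1: {3,4,7,9,10,11,13,15}  (accept∈set)
'c' @ 2: {1,2,5,6,7,8,9,10,11,12,13,14}  (accept∈set)
'c' @ 3: {3,4,7,9,10,11,13,15}  (accept∈set)
end set {3,4,7,9,10,11,13,15} — state 7 in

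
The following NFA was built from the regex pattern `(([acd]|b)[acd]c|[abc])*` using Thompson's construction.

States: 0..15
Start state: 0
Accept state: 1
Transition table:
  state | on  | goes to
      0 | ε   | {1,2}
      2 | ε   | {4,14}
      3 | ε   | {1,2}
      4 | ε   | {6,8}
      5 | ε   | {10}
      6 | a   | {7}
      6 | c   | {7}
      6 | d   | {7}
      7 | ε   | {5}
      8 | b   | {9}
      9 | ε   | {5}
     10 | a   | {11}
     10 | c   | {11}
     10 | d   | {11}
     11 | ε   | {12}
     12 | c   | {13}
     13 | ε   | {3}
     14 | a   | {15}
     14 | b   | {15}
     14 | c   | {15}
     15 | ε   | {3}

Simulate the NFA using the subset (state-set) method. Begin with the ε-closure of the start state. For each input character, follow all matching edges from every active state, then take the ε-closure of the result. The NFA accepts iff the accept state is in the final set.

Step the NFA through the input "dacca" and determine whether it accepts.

S₀ = ε-closure({0}) = {0,1,2,4,6,8,14}
'd' @ 1: {5,7,10}
'a' @ 2: {11,12}
'c' @ 3: {1,2,3,4,6,8,13,14}  ✓accept
'c' @ 4: {1,2,3,4,5,6,7,8,10,14,15}  ✓accept
'a' @ 5: {1,2,3,4,5,6,7,8,10,11,12,14,15}  ✓accept
final: {1,2,3,4,5,6,7,8,10,11,12,14,15}; accept 1 in set

Answer: ACCEPT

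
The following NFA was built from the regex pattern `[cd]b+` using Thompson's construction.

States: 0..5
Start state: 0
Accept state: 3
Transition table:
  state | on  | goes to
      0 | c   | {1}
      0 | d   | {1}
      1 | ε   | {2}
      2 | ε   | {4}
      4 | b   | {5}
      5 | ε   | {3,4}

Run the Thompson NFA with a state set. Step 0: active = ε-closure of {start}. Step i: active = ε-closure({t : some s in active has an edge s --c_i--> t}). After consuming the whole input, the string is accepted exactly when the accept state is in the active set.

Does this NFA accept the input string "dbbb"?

initial (ε-close {0}): {0}
'd' @ 1: {1,2,4}
'b' @ 2: {3,4,5}  ✓accept
'b' @ 3: {3,4,5}  ✓accept
'b' @ 4: {3,4,5}  ✓accept
end set {3,4,5} — state 3 in

Answer: ACCEPT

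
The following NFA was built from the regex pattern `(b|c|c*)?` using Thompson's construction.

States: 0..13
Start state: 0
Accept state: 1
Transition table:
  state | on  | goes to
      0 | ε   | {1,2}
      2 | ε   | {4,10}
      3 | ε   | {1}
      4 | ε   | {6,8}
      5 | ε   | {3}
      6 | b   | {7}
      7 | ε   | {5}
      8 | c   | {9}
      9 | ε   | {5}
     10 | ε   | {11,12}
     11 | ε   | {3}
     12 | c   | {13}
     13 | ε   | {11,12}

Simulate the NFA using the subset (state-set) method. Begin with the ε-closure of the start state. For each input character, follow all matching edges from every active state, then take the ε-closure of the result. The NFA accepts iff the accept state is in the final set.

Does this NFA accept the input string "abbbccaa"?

Answer: REJECT

Trace:
start: ε-closure({0}) = {0,1,2,3,4,6,8,10,11,12}
'a' @ 1: {}  — state set empty
rest 'bbbccaa' ignored (set empty)
after full input: {}  (accept=1 not in)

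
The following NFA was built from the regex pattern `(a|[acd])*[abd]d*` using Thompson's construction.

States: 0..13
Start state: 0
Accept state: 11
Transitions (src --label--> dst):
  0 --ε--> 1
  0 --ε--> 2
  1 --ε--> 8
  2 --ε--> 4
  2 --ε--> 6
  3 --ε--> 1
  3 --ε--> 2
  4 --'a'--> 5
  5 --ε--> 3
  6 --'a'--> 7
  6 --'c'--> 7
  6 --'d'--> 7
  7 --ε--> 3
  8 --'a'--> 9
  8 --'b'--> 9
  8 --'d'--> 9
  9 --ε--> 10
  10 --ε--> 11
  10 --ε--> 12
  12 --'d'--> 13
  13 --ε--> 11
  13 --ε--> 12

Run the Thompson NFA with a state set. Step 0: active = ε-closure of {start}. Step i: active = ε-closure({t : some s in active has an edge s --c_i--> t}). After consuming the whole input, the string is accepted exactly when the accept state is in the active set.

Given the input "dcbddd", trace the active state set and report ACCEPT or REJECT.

initial (ε-close {0}): {0,1,2,4,6,8}
'd' @ 1: {1,2,3,4,6,7,8,9,10,11,12}  ✓accept
'c' @ 2: {1,2,3,4,6,7,8}
'b' @ 3: {9,10,11,12}  ✓accept
'd' @ 4: {11,12,13}  ✓accept
'd' @ 5: {11,12,13}  ✓accept
'd' @ 6: {11,12,13}  ✓accept
end set {11,12,13} — state 11 in

Answer: ACCEPT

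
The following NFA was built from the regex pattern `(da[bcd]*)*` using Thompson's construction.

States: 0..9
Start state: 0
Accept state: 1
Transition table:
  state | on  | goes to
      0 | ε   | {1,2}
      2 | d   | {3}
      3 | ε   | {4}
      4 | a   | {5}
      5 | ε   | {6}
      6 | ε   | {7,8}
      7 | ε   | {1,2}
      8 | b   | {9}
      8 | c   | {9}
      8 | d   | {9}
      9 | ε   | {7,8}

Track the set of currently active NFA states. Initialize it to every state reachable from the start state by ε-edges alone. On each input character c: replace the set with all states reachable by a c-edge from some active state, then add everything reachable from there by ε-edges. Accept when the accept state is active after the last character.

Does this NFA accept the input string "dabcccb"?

start: ε-closure({0}) = {0,1,2}
'd' @ 1: {3,4}
'a' @ 2: {1,2,5,6,7,8}  (accept∈set)
'b' @ 3: {1,2,7,8,9}  (accept∈set)
'c' @ 4: {1,2,7,8,9}  (accept∈set)
'c' @ 5: {1,2,7,8,9}  (accept∈set)
'c' @ 6: {1,2,7,8,9}  (accept∈set)
'b' @ 7: {1,2,7,8,9}  (accept∈set)
end set {1,2,7,8,9} — state 1 in

Answer: ACCEPT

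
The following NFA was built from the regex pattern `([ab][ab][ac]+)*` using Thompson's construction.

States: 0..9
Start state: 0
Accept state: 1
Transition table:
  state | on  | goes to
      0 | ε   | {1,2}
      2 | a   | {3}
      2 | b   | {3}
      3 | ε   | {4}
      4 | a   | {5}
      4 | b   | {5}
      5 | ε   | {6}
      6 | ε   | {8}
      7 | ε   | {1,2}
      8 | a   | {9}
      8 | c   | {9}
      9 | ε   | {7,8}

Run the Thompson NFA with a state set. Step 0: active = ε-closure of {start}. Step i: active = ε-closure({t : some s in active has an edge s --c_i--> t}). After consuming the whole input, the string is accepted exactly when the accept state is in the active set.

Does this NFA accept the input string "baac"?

S₀ = ε-closure({0}) = {0,1,2}
'b' @ 1: {3,4}
'a' @ 2: {5,6,8}
'a' @ 3: {1,2,7,8,9}  ✓accept
'c' @ 4: {1,2,7,8,9}  ✓accept
end set {1,2,7,8,9} — state 1 in

Answer: ACCEPT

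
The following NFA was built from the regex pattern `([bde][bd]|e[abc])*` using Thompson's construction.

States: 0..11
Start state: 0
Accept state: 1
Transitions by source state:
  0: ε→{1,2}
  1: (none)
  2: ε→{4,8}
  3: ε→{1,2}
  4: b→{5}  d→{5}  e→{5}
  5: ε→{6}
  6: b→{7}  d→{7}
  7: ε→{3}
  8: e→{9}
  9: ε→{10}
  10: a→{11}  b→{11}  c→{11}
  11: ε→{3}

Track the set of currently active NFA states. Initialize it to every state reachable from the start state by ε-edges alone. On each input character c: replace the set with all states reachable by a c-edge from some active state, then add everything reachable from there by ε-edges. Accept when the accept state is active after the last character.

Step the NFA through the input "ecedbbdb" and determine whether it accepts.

S₀ = ε-closure({0}) = {0,1,2,4,8}
'e' @ 1: {5,6,9,10}
'c' @ 2: {1,2,3,4,8,11}  [accepting]
'e' @ 3: {5,6,9,10}
'd' @ 4: {1,2,3,4,7,8}  [accepting]
'b' @ 5: {5,6}
'b' @ 6: {1,2,3,4,7,8}  [accepting]
'd' @ 7: {5,6}
'b' @ 8: {1,2,3,4,7,8}  [accepting]
end set {1,2,3,4,7,8} — state 1 in

Answer: ACCEPT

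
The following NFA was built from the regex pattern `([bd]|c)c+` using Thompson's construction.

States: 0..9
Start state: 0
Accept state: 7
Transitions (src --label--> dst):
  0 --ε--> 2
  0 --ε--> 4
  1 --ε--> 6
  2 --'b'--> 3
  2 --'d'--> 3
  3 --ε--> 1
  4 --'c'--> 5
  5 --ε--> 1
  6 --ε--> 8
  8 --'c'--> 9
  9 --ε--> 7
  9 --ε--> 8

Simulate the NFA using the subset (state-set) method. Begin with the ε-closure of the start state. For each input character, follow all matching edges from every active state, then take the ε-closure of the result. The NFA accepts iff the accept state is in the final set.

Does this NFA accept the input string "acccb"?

S₀ = ε-closure({0}) = {0,2,4}
'a' @ 1: {}  — dead — no transitions
rest 'cccb' ignored (set empty)
after full input: {}  (accept=7 not in)

Answer: REJECT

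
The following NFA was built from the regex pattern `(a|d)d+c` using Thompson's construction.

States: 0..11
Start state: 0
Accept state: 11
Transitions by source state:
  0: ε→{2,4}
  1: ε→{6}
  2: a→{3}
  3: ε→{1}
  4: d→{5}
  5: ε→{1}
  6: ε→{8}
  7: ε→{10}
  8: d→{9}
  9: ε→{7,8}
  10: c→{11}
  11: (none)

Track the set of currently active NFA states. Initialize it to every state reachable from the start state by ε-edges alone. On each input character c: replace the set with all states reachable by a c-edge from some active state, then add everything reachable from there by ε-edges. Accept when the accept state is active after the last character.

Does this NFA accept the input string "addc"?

Answer: ACCEPT

Derivation:
initial (ε-close {0}): {0,2,4}
'a' @ 1: {1,3,6,8}
'd' @ 2: {7,8,9,10}
'd' @ 3: {7,8,9,10}
'c' @ 4: {11}  [accepting]
after full input: {11}  (accept=11 in)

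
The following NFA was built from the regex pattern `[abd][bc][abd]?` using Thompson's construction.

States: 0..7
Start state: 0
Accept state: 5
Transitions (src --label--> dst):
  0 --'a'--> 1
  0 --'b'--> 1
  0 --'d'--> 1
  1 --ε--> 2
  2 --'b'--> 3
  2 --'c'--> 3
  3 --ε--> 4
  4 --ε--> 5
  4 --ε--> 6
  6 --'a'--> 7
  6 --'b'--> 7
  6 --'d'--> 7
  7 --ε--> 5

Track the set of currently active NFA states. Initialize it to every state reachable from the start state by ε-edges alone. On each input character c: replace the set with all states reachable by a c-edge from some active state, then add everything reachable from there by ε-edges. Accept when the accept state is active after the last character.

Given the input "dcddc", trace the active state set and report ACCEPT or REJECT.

Answer: REJECT

Derivation:
start: ε-closure({0}) = {0}
'd' @ 1: {1,2}
'c' @ 2: {3,4,5,6}  (accept∈set)
'd' @ 3: {5,7}  (accept∈set)
'd' @ 4: {}  — dead — no transitions
rest 'c' ignored (set empty)
final: {}; accept 5 not in set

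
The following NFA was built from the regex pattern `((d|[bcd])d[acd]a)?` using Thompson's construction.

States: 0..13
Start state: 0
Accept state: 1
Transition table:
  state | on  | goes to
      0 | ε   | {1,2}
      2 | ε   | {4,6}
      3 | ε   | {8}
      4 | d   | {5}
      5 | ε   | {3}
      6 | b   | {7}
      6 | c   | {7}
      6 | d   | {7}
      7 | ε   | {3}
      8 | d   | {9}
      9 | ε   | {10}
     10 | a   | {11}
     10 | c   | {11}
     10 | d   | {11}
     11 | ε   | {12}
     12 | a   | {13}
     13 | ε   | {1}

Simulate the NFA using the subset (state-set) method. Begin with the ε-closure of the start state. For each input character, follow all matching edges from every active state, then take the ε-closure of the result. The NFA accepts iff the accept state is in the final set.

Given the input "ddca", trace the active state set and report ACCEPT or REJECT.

initial (ε-close {0}): {0,1,2,4,6}
'd' @ 1: {3,5,7,8}
'd' @ 2: {9,10}
'c' @ 3: {11,12}
'a' @ 4: {1,13}  [accepting]
after full input: {1,13}  (accept=1 in)

Answer: ACCEPT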